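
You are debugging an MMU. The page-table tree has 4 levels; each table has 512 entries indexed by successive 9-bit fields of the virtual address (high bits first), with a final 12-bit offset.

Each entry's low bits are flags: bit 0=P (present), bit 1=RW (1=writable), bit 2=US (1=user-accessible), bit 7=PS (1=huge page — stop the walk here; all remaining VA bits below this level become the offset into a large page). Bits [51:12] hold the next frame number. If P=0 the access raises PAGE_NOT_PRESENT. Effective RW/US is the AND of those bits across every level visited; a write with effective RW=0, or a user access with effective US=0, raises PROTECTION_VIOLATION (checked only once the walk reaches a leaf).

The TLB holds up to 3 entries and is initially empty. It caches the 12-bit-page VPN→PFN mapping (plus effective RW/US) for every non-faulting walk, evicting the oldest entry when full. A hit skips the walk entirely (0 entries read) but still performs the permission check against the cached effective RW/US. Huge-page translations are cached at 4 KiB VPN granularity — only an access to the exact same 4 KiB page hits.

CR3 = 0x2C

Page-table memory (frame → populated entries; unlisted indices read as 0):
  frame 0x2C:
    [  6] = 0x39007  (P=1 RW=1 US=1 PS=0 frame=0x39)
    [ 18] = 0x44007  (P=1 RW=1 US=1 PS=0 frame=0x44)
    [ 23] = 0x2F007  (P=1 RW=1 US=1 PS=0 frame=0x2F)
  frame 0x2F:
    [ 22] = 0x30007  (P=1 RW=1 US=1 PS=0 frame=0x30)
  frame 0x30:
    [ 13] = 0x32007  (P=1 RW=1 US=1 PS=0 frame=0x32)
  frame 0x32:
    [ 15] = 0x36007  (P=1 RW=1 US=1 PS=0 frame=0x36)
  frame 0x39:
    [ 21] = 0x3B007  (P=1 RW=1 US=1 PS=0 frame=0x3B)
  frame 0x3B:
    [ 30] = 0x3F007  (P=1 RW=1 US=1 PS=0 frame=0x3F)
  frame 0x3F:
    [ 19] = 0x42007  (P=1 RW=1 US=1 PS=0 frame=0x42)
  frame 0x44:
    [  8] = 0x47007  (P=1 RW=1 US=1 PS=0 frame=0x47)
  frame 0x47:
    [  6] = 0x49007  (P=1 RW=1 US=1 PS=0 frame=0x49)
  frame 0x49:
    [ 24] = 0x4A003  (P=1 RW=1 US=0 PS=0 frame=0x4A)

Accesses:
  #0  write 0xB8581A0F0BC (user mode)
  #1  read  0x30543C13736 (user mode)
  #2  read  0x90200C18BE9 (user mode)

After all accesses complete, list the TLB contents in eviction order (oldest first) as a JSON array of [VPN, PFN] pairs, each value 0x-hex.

Per-access translation:
#0 VA=0xB8581A0F0BC (w,user):
  lvl0: tbl 0x2C, slot 23 ⇒ 0x2F007 (P1/RW1/US1/PS0)
  lvl1: tbl 0x2F, slot 22 ⇒ 0x30007 (P1/RW1/US1/PS0)
  lvl2: tbl 0x30, slot 13 ⇒ 0x32007 (P1/RW1/US1/PS0)
  lvl3: tbl 0x32, slot 15 ⇒ 0x36007 (P1/RW1/US1/PS0)
  ✓ 0x360BC  — 4 lookups
#1 VA=0x30543C13736 (r,user):
  lvl0: tbl 0x2C, slot 6 ⇒ 0x39007 (P1/RW1/US1/PS0)
  lvl1: tbl 0x39, slot 21 ⇒ 0x3B007 (P1/RW1/US1/PS0)
  lvl2: tbl 0x3B, slot 30 ⇒ 0x3F007 (P1/RW1/US1/PS0)
  lvl3: tbl 0x3F, slot 19 ⇒ 0x42007 (P1/RW1/US1/PS0)
  ✓ 0x42736  — 4 lookups
#2 VA=0x90200C18BE9 (r,user):
  lvl0: tbl 0x2C, slot 18 ⇒ 0x44007 (P1/RW1/US1/PS0)
  lvl1: tbl 0x44, slot 8 ⇒ 0x47007 (P1/RW1/US1/PS0)
  lvl2: tbl 0x47, slot 6 ⇒ 0x49007 (P1/RW1/US1/PS0)
  lvl3: tbl 0x49, slot 24 ⇒ 0x4A003 (P1/RW1/US0/PS0)
  → PROTECTION_VIOLATION  (4 entries read)

TLB: [["0xB8581A0F", "0x36"], ["0x30543C13", "0x42"]]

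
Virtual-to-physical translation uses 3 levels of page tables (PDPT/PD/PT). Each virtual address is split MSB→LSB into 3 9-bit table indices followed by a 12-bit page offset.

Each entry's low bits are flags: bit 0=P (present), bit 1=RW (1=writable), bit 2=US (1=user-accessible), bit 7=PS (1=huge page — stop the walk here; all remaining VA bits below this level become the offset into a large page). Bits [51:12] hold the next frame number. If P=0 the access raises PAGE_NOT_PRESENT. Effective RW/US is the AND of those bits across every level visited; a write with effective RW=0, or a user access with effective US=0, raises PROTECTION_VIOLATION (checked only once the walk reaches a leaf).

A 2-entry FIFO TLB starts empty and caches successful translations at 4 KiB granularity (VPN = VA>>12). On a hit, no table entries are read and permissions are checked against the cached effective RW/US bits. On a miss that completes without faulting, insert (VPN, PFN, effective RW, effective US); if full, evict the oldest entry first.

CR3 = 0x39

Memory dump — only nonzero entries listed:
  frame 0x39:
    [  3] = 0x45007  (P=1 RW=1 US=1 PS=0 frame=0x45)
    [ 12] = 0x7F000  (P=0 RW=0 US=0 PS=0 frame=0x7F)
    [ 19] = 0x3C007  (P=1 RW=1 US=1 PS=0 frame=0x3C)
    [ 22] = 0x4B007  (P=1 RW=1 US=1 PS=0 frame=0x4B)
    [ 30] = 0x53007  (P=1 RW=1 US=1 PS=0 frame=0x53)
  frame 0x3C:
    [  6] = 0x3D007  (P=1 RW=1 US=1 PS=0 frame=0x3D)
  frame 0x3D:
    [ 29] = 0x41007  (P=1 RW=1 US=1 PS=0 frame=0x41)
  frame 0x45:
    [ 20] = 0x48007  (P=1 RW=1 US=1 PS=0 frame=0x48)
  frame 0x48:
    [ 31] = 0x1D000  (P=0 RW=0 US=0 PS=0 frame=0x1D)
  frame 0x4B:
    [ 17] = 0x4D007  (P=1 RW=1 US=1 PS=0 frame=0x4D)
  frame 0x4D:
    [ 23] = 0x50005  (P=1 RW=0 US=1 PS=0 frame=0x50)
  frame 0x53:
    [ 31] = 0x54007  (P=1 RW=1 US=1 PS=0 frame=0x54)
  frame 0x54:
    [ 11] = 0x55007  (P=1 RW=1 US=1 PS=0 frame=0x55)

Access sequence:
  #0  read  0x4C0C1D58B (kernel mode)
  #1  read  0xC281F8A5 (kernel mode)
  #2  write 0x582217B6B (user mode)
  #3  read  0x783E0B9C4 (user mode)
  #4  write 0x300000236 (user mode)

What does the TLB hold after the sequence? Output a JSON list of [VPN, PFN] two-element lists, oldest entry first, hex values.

Per-access translation:
#0 VA=0x4C0C1D58B (r,kernel):
  L0: frame=0x39 idx=19 entry=0x3C007 [P=1 RW=1 US=1 PS=0]
  L1: frame=0x3C idx=6 entry=0x3D007 [P=1 RW=1 US=1 PS=0]
  L2: frame=0x3D idx=29 entry=0x41007 [P=1 RW=1 US=1 PS=0]
  ⇒ phys 0x4158B  [3 reads]
#1 VA=0xC281F8A5 (r,kernel):
  L0: frame=0x39 idx=3 entry=0x45007 [P=1 RW=1 US=1 PS=0]
  L1: frame=0x45 idx=20 entry=0x48007 [P=1 RW=1 US=1 PS=0]
  L2: frame=0x48 idx=31 entry=0x1D000 [P=0 RW=0 US=0 PS=0]
  ✗ PAGE_NOT_PRESENT  [3 reads]
#2 VA=0x582217B6B (w,user):
  L0: frame=0x39 idx=22 entry=0x4B007 [P=1 RW=1 US=1 PS=0]
  L1: frame=0x4B idx=17 entry=0x4D007 [P=1 RW=1 US=1 PS=0]
  L2: frame=0x4D idx=23 entry=0x50005 [P=1 RW=0 US=1 PS=0]
  ✗ PROTECTION_VIOLATION  [3 reads]
#3 VA=0x783E0B9C4 (r,user):
  L0: frame=0x39 idx=30 entry=0x53007 [P=1 RW=1 US=1 PS=0]
  L1: frame=0x53 idx=31 entry=0x54007 [P=1 RW=1 US=1 PS=0]
  L2: frame=0x54 idx=11 entry=0x55007 [P=1 RW=1 US=1 PS=0]
  ⇒ phys 0x559C4  [3 reads]
#4 VA=0x300000236 (w,user):
  L0: frame=0x39 idx=12 entry=0x7F000 [P=0 RW=0 US=0 PS=0]
  ✗ PAGE_NOT_PRESENT  [1 reads]

TLB: [["0x4C0C1D", "0x41"], ["0x783E0B", "0x55"]]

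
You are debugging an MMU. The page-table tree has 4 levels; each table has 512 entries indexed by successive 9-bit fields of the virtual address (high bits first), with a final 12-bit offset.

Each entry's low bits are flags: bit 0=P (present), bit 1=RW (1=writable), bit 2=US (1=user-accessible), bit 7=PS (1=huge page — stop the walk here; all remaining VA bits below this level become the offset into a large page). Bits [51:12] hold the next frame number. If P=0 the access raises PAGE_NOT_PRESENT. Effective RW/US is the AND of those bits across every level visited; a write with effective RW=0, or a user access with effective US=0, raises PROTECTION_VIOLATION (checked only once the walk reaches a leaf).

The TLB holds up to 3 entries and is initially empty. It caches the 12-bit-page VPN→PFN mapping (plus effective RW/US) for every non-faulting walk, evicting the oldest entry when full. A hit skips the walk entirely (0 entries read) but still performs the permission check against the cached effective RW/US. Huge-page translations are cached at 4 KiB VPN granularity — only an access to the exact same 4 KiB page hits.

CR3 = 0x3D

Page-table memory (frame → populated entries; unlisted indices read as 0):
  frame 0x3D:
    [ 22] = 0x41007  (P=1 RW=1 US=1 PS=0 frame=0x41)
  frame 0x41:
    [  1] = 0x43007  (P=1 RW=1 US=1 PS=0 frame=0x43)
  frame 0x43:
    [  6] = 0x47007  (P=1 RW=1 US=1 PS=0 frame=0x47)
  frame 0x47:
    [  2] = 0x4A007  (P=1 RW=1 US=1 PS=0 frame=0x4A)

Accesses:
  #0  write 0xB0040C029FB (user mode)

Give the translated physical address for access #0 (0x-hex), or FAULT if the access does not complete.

Walk each access:
#0 VA=0xB0040C029FB (w,user):
  L0: frame=0x3D idx=22 entry=0x41007 [P=1 RW=1 US=1 PS=0]
  L1: frame=0x41 idx=1 entry=0x43007 [P=1 RW=1 US=1 PS=0]
  L2: frame=0x43 idx=6 entry=0x47007 [P=1 RW=1 US=1 PS=0]
  L3: frame=0x47 idx=2 entry=0x4A007 [P=1 RW=1 US=1 PS=0]
  ⇒ phys 0x4A9FB  [4 reads]

Access #0 PA: 0x4A9FB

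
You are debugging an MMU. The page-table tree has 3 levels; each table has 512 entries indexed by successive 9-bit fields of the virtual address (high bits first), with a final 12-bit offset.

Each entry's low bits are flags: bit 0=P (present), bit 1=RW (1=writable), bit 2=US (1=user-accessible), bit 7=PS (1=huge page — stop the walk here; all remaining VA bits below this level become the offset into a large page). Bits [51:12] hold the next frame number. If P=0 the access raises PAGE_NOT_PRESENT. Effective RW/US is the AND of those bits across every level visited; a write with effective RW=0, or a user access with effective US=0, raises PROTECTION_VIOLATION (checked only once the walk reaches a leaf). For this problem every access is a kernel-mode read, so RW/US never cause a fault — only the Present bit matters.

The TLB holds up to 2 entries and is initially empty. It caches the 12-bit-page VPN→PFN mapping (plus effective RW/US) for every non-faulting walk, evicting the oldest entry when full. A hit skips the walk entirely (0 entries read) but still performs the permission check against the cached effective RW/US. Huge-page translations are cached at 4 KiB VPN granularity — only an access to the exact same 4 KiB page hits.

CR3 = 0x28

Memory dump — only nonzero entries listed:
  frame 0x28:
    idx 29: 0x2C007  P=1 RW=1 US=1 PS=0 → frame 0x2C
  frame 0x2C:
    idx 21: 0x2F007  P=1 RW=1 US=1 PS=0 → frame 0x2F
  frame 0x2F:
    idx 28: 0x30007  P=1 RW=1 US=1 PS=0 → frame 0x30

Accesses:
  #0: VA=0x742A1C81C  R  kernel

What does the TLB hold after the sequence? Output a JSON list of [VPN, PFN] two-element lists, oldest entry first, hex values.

Per-access translation:
#0 VA=0x742A1C81C (r,kernel):
  lvl0: tbl 0x28, slot 29 ⇒ 0x2C007 (P1/RW1/US1/PS0)
  lvl1: tbl 0x2C, slot 21 ⇒ 0x2F007 (P1/RW1/US1/PS0)
  lvl2: tbl 0x2F, slot 28 ⇒ 0x30007 (P1/RW1/US1/PS0)
  ⇒ phys 0x3081C  [3 reads]

TLB: [["0x742A1C", "0x30"]]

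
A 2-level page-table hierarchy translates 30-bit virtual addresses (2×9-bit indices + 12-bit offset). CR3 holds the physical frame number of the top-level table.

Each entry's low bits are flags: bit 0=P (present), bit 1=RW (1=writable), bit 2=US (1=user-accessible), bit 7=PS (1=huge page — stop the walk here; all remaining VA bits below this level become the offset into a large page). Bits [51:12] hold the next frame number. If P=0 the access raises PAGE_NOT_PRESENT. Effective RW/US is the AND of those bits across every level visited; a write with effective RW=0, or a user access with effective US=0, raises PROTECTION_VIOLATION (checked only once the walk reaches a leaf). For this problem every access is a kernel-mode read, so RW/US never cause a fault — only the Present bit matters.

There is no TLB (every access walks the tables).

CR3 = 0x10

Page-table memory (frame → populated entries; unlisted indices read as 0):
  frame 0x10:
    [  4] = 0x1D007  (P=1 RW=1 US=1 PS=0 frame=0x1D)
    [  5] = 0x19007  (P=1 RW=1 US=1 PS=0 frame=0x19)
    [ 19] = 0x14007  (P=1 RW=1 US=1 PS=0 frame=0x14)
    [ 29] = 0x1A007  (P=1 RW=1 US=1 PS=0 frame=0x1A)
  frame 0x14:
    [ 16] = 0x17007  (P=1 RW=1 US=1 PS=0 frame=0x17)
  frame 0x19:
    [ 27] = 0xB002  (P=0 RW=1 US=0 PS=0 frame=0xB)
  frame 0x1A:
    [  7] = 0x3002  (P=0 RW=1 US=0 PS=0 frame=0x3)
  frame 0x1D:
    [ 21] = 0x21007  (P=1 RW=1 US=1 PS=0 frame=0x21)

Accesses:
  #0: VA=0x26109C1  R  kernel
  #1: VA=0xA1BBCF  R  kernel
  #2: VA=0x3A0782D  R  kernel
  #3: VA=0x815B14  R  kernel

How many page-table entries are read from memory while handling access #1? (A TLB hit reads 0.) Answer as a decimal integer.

Per-access translation:
#0 VA=0x26109C1 (r,kernel):
  [0] read 0x10 idx=19: raw=0x14007 flags P=1 W=1 U=1 S=0
  [1] read 0x14 idx=16: raw=0x17007 flags P=1 W=1 U=1 S=0
  ⇒ phys 0x179C1  [2 reads]
#1 VA=0xA1BBCF (r,kernel):
  [0] read 0x10 idx=5: raw=0x19007 flags P=1 W=1 U=1 S=0
  [1] read 0x19 idx=27: raw=0xB002 flags P=0 W=1 U=0 S=0
  ⇒ fault: PAGE_NOT_PRESENT  — 2 lookups
#2 VA=0x3A0782D (r,kernel):
  [0] read 0x10 idx=29: raw=0x1A007 flags P=1 W=1 U=1 S=0
  [1] read 0x1A idx=7: raw=0x3002 flags P=0 W=1 U=0 S=0
  ⇒ fault: PAGE_NOT_PRESENT  — 2 lookups
#3 VA=0x815B14 (r,kernel):
  [0] read 0x10 idx=4: raw=0x1D007 flags P=1 W=1 U=1 S=0
  [1] read 0x1D idx=21: raw=0x21007 flags P=1 W=1 U=1 S=0
  ⇒ phys 0x21B14  [2 reads]

Entries read for #1: 2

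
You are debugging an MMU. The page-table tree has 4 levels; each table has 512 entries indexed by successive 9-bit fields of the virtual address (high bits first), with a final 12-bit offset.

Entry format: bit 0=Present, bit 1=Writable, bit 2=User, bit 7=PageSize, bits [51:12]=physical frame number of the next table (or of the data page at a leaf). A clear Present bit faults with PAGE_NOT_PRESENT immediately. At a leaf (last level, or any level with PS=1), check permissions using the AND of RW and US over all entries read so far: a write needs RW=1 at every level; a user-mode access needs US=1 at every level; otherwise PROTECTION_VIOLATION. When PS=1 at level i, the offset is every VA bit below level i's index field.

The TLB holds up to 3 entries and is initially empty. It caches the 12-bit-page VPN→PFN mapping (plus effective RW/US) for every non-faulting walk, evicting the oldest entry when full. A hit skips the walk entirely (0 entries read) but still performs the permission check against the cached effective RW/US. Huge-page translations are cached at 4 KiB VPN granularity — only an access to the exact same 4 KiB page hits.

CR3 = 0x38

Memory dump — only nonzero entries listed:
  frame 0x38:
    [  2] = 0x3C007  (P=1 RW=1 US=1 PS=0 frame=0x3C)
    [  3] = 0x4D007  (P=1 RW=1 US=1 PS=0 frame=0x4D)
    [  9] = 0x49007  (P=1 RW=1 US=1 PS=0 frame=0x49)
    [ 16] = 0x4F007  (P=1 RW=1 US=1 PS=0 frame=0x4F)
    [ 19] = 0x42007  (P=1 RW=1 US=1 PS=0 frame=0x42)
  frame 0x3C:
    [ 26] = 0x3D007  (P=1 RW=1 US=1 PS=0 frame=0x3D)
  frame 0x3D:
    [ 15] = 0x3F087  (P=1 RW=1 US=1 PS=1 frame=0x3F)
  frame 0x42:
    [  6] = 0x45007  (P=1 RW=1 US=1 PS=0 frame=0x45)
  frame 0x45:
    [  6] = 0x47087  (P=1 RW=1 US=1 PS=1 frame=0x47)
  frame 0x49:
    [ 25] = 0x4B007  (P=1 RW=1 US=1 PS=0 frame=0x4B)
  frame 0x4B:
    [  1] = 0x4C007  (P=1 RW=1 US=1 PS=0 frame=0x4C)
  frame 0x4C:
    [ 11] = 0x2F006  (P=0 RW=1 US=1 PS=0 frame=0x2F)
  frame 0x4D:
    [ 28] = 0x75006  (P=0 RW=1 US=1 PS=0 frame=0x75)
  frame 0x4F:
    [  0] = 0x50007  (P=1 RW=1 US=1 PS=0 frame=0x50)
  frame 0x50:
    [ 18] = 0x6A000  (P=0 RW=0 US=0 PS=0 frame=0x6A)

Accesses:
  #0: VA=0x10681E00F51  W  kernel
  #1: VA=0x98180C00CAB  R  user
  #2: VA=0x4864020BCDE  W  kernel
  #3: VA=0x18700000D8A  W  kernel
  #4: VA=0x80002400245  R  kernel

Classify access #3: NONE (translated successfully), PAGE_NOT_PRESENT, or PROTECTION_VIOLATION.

Trace:
#0 VA=0x10681E00F51 (w,kernel):
  L0 @0x38[2] → 0x3C007  P=1,RW=1,US=1,PS=0
  L1 @0x3C[26] → 0x3D007  P=1,RW=1,US=1,PS=0
  L2 @0x3D[15] → 0x3F087  P=1,RW=1,US=1,PS=1
  ✓ 0x3FF51 (huge @L2)  — 3 lookups
#1 VA=0x98180C00CAB (r,user):
  L0 @0x38[19] → 0x42007  P=1,RW=1,US=1,PS=0
  L1 @0x42[6] → 0x45007  P=1,RW=1,US=1,PS=0
  L2 @0x45[6] → 0x47087  P=1,RW=1,US=1,PS=1
  ✓ 0x47CAB (huge @L2)  — 3 lookups
#2 VA=0x4864020BCDE (w,kernel):
  L0 @0x38[9] → 0x49007  P=1,RW=1,US=1,PS=0
  L1 @0x49[25] → 0x4B007  P=1,RW=1,US=1,PS=0
  L2 @0x4B[1] → 0x4C007  P=1,RW=1,US=1,PS=0
  L3 @0x4C[11] → 0x2F006  P=0,RW=1,US=1,PS=0
  → PAGE_NOT_PRESENT  (4 entries read)
#3 VA=0x18700000D8A (w,kernel):
  L0 @0x38[3] → 0x4D007  P=1,RW=1,US=1,PS=0
  L1 @0x4D[28] → 0x75006  P=0,RW=1,US=1,PS=0
  → PAGE_NOT_PRESENT  (2 entries read)
#4 VA=0x80002400245 (r,kernel):
  L0 @0x38[16] → 0x4F007  P=1,RW=1,US=1,PS=0
  L1 @0x4F[0] → 0x50007  P=1,RW=1,US=1,PS=0
  L2 @0x50[18] → 0x6A000  P=0,RW=0,US=0,PS=0
  → PAGE_NOT_PRESENT  (3 entries read)

Access #3 fault: PAGE_NOT_PRESENT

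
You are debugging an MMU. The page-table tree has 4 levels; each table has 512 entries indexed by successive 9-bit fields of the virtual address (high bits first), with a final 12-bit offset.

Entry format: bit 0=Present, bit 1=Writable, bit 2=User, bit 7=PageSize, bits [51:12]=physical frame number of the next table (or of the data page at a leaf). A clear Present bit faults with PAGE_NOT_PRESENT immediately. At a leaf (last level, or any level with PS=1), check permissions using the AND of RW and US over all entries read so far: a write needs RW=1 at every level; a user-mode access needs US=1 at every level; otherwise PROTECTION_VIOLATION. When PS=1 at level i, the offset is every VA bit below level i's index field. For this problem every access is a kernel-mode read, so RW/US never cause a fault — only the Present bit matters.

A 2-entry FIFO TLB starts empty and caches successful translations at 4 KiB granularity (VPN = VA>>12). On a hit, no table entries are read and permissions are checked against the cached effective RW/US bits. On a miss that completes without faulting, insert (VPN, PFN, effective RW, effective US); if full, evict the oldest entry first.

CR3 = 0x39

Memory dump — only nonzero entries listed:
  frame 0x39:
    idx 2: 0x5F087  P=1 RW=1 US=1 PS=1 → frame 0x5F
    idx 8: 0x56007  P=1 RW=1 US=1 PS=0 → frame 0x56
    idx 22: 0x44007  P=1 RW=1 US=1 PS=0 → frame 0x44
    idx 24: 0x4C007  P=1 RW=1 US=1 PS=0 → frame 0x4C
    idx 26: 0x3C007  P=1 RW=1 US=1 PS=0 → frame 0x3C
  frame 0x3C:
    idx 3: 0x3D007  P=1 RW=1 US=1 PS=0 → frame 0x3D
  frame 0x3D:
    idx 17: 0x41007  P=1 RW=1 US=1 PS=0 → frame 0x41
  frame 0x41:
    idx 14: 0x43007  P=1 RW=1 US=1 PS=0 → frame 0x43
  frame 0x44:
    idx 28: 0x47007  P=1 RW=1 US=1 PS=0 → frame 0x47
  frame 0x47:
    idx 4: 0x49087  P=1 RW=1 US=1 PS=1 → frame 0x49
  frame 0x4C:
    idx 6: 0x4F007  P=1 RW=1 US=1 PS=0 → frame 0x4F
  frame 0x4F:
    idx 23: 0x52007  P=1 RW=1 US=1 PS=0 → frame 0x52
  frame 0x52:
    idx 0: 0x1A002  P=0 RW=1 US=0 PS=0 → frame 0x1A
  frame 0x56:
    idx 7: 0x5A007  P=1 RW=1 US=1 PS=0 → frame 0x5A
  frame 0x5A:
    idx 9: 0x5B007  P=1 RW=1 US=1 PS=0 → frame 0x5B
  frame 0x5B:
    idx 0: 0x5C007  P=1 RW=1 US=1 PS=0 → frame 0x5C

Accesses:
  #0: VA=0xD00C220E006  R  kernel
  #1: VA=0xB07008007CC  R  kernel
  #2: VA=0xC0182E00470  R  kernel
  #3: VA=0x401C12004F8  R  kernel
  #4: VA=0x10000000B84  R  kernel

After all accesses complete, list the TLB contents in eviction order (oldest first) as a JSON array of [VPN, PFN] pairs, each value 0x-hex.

Trace:
#0 VA=0xD00C220E006 (r,kernel):
  lvl0: tbl 0x39, slot 26 ⇒ 0x3C007 (P1/RW1/US1/PS0)
  lvl1: tbl 0x3C, slot 3 ⇒ 0x3D007 (P1/RW1/US1/PS0)
  lvl2: tbl 0x3D, slot 17 ⇒ 0x41007 (P1/RW1/US1/PS0)
  lvl3: tbl 0x41, slot 14 ⇒ 0x43007 (P1/RW1/US1/PS0)
  → PA=0x43006  (4 entries read)
#1 VA=0xB07008007CC (r,kernel):
  lvl0: tbl 0x39, slot 22 ⇒ 0x44007 (P1/RW1/US1/PS0)
  lvl1: tbl 0x44, slot 28 ⇒ 0x47007 (P1/RW1/US1/PS0)
  lvl2: tbl 0x47, slot 4 ⇒ 0x49087 (P1/RW1/US1/PS1)
  → PA=0x497CC (huge @L2)  (3 entries read)
#2 VA=0xC0182E00470 (r,kernel):
  lvl0: tbl 0x39, slot 24 ⇒ 0x4C007 (P1/RW1/US1/PS0)
  lvl1: tbl 0x4C, slot 6 ⇒ 0x4F007 (P1/RW1/US1/PS0)
  lvl2: tbl 0x4F, slot 23 ⇒ 0x52007 (P1/RW1/US1/PS0)
  lvl3: tbl 0x52, slot 0 ⇒ 0x1A002 (P0/RW1/US0/PS0)
  ✗ PAGE_NOT_PRESENT  [4 reads]
#3 VA=0x401C12004F8 (r,kernel):
  lvl0: tbl 0x39, slot 8 ⇒ 0x56007 (P1/RW1/US1/PS0)
  lvl1: tbl 0x56, slot 7 ⇒ 0x5A007 (P1/RW1/US1/PS0)
  lvl2: tbl 0x5A, slot 9 ⇒ 0x5B007 (P1/RW1/US1/PS0)
  lvl3: tbl 0x5B, slot 0 ⇒ 0x5C007 (P1/RW1/US1/PS0)
  → PA=0x5C4F8  (4 entries read)
#4 VA=0x10000000B84 (r,kernel):
  lvl0: tbl 0x39, slot 2 ⇒ 0x5F087 (P1/RW1/US1/PS1)
  → PA=0x5FB84 (huge @L0)  (1 entries read)

TLB: [["0x401C1200", "0x5C"], ["0x10000000", "0x5F"]]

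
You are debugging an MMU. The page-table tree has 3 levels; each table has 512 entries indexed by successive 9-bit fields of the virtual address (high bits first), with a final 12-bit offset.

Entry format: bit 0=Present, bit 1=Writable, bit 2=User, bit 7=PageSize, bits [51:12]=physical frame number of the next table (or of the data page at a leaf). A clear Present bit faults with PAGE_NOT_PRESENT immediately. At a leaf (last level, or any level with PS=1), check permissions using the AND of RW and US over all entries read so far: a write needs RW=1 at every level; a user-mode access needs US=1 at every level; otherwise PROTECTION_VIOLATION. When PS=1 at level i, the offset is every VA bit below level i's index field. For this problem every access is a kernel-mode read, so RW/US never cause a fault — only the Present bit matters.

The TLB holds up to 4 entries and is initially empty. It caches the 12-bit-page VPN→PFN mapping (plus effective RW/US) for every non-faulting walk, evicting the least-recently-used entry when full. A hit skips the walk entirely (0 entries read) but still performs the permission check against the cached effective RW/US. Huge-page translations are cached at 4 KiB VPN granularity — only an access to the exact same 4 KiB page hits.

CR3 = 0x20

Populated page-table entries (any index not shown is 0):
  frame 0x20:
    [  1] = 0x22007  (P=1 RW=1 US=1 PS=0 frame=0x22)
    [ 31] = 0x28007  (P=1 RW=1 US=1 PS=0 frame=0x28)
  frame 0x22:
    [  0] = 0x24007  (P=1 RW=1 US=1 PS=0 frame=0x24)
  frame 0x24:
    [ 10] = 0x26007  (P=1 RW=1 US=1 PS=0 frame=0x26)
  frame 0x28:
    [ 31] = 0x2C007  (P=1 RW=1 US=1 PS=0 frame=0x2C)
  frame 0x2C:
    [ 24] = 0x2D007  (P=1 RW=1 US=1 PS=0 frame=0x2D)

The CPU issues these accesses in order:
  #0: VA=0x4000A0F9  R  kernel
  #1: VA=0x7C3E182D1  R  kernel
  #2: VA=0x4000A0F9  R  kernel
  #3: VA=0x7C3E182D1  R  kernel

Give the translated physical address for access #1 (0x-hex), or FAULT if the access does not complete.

Per-access translation:
#0 VA=0x4000A0F9 (r,kernel):
  L0: frame=0x20 idx=1 entry=0x22007 [P=1 RW=1 US=1 PS=0]
  L1: frame=0x22 idx=0 entry=0x24007 [P=1 RW=1 US=1 PS=0]
  L2: frame=0x24 idx=10 entry=0x26007 [P=1 RW=1 US=1 PS=0]
  ✓ 0x260F9  — 3 lookups
#1 VA=0x7C3E182D1 (r,kernel):
  L0: frame=0x20 idx=31 entry=0x28007 [P=1 RW=1 US=1 PS=0]
  L1: frame=0x28 idx=31 entry=0x2C007 [P=1 RW=1 US=1 PS=0]
  L2: frame=0x2C idx=24 entry=0x2D007 [P=1 RW=1 US=1 PS=0]
  ✓ 0x2D2D1  — 3 lookups
#2 VA=0x4000A0F9 (r,kernel):
  TLB hit vpn=0x4000A → PA=0x260F9
#3 VA=0x7C3E182D1 (r,kernel):
  TLB hit vpn=0x7C3E18 → PA=0x2D2D1

Access #1 PA: 0x2D2D1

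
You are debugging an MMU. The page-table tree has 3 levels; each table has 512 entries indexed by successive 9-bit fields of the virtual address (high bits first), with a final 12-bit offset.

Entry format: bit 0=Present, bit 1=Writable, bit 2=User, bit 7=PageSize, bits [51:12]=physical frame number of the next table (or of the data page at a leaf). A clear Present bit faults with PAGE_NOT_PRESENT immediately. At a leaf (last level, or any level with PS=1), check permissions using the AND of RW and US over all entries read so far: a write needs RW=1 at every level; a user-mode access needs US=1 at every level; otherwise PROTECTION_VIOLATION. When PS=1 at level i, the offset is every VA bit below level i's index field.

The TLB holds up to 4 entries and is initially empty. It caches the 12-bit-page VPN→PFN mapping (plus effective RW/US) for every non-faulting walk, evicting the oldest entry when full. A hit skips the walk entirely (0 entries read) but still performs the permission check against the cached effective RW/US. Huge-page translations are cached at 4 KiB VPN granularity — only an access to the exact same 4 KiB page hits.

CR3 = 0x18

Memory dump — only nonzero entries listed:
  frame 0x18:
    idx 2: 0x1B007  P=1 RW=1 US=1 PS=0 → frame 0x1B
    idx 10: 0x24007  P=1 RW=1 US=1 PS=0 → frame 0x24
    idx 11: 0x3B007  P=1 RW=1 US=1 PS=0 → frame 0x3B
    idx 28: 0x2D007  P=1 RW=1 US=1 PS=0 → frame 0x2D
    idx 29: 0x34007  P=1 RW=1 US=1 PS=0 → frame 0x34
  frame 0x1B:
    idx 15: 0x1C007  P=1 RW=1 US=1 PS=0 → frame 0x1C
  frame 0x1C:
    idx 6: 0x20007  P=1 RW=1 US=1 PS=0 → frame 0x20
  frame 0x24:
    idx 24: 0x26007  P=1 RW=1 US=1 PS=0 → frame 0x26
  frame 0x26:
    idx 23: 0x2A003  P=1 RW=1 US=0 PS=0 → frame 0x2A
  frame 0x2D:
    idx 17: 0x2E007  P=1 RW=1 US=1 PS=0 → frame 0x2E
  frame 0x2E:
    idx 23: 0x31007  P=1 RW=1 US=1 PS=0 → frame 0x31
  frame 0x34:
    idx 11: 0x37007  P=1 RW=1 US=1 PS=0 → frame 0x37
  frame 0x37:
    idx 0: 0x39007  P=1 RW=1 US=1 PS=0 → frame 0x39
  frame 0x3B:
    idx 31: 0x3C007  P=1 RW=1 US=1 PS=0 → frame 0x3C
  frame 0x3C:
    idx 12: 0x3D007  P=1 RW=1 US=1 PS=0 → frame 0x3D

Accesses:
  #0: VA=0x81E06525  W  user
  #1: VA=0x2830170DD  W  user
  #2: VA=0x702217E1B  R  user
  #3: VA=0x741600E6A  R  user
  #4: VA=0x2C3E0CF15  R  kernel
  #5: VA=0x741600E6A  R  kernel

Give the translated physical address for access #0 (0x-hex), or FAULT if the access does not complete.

Trace:
#0 VA=0x81E06525 (w,user):
  lvl0: tbl 0x18, slot 2 ⇒ 0x1B007 (P1/RW1/US1/PS0)
  lvl1: tbl 0x1B, slot 15 ⇒ 0x1C007 (P1/RW1/US1/PS0)
  lvl2: tbl 0x1C, slot 6 ⇒ 0x20007 (P1/RW1/US1/PS0)
  ✓ 0x20525  — 3 lookups
#1 VA=0x2830170DD (w,user):
  lvl0: tbl 0x18, slot 10 ⇒ 0x24007 (P1/RW1/US1/PS0)
  lvl1: tbl 0x24, slot 24 ⇒ 0x26007 (P1/RW1/US1/PS0)
  lvl2: tbl 0x26, slot 23 ⇒ 0x2A003 (P1/RW1/US0/PS0)
  → PROTECTION_VIOLATION  (3 entries read)
#2 VA=0x702217E1B (r,user):
  lvl0: tbl 0x18, slot 28 ⇒ 0x2D007 (P1/RW1/US1/PS0)
  lvl1: tbl 0x2D, slot 17 ⇒ 0x2E007 (P1/RW1/US1/PS0)
  lvl2: tbl 0x2E, slot 23 ⇒ 0x31007 (P1/RW1/US1/PS0)
  ✓ 0x31E1B  — 3 lookups
#3 VA=0x741600E6A (r,user):
  lvl0: tbl 0x18, slot 29 ⇒ 0x34007 (P1/RW1/US1/PS0)
  lvl1: tbl 0x34, slot 11 ⇒ 0x37007 (P1/RW1/US1/PS0)
  lvl2: tbl 0x37, slot 0 ⇒ 0x39007 (P1/RW1/US1/PS0)
  ✓ 0x39E6A  — 3 lookups
#4 VA=0x2C3E0CF15 (r,kernel):
  lvl0: tbl 0x18, slot 11 ⇒ 0x3B007 (P1/RW1/US1/PS0)
  lvl1: tbl 0x3B, slot 31 ⇒ 0x3C007 (P1/RW1/US1/PS0)
  lvl2: tbl 0x3C, slot 12 ⇒ 0x3D007 (P1/RW1/US1/PS0)
  ✓ 0x3DF15  — 3 lookups
#5 VA=0x741600E6A (r,kernel):
  TLB hit vpn=0x741600 → PA=0x39E6A

Access #0 PA: 0x20525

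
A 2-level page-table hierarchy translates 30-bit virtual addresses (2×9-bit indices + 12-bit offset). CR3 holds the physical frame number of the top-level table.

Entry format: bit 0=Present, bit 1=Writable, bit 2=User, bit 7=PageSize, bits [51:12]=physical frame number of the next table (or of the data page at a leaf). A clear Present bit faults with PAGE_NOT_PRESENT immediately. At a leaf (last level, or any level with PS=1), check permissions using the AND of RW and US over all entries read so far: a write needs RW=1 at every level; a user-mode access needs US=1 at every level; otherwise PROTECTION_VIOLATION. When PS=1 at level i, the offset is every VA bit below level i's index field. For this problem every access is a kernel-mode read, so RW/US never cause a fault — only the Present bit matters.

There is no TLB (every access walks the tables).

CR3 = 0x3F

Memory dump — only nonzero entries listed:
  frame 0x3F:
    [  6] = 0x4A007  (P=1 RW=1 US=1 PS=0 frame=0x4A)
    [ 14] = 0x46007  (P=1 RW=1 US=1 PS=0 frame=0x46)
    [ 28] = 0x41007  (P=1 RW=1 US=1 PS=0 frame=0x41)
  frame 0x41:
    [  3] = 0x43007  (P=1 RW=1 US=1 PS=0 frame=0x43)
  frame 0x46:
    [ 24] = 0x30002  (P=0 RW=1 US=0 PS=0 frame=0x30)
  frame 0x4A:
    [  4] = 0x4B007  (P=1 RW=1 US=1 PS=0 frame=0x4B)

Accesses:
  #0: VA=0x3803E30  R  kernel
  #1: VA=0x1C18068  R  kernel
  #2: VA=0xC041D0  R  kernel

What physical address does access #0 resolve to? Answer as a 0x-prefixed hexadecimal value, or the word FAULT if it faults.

Per-access translation:
#0 VA=0x3803E30 (r,kernel):
  [0] read 0x3F idx=28: raw=0x41007 flags P=1 W=1 U=1 S=0
  [1] read 0x41 idx=3: raw=0x43007 flags P=1 W=1 U=1 S=0
  ✓ 0x43E30  — 2 lookups
#1 VA=0x1C18068 (r,kernel):
  [0] read 0x3F idx=14: raw=0x46007 flags P=1 W=1 U=1 S=0
  [1] read 0x46 idx=24: raw=0x30002 flags P=0 W=1 U=0 S=0
  ✗ PAGE_NOT_PRESENT  [2 reads]
#2 VA=0xC041D0 (r,kernel):
  [0] read 0x3F idx=6: raw=0x4A007 flags P=1 W=1 U=1 S=0
  [1] read 0x4A idx=4: raw=0x4B007 flags P=1 W=1 U=1 S=0
  ✓ 0x4B1D0  — 2 lookups

Access #0 PA: 0x43E30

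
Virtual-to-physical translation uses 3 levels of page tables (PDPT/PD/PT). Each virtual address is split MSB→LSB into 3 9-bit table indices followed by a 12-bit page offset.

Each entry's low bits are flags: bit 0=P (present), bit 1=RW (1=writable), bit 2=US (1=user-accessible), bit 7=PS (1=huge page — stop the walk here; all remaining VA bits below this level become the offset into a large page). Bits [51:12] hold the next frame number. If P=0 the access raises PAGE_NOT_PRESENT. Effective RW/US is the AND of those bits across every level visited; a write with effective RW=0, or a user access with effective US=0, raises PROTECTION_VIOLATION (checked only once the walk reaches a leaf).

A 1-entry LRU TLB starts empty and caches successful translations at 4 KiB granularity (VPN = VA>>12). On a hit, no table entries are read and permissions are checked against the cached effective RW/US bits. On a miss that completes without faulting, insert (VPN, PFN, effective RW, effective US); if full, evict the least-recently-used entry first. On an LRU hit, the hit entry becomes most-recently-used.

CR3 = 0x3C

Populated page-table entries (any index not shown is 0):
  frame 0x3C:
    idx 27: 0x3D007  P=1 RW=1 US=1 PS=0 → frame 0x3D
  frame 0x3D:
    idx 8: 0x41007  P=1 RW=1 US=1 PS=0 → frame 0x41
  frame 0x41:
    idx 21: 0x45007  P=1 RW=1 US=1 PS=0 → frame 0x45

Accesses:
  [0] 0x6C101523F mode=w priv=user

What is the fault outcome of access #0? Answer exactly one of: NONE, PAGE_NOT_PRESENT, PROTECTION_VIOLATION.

Per-access translation:
#0 VA=0x6C101523F (w,user):
  [0] read 0x3C idx=27: raw=0x3D007 flags P=1 W=1 U=1 S=0
  [1] read 0x3D idx=8: raw=0x41007 flags P=1 W=1 U=1 S=0
  [2] read 0x41 idx=21: raw=0x45007 flags P=1 W=1 U=1 S=0
  ⇒ phys 0x4523F  [3 reads]

Access #0 fault: NONE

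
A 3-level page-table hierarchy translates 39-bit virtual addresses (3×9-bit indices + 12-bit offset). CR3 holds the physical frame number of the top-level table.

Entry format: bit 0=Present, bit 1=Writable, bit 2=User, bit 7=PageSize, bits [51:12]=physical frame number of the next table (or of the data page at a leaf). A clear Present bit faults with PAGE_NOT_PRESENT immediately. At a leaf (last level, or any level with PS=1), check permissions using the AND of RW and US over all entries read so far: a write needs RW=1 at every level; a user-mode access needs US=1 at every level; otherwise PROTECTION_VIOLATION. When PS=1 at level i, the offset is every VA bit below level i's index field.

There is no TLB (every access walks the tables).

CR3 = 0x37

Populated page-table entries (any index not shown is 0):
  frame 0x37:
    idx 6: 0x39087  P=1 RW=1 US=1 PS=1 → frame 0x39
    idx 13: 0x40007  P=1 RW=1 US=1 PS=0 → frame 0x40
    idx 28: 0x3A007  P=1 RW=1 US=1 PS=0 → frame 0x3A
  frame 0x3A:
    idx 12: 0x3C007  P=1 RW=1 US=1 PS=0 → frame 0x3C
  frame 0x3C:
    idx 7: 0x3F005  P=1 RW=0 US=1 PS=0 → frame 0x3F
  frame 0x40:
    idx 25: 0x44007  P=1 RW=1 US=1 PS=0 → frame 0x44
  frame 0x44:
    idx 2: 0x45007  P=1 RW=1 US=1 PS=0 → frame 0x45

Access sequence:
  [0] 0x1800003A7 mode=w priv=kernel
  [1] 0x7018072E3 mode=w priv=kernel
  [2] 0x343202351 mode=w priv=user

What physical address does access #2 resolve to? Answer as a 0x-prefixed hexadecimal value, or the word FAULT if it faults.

Trace:
#0 VA=0x1800003A7 (w,kernel):
  lvl0: tbl 0x37, slot 6 ⇒ 0x39087 (P1/RW1/US1/PS1)
  → PA=0x393A7 (huge @L0)  (1 entries read)
#1 VA=0x7018072E3 (w,kernel):
  lvl0: tbl 0x37, slot 28 ⇒ 0x3A007 (P1/RW1/US1/PS0)
  lvl1: tbl 0x3A, slot 12 ⇒ 0x3C007 (P1/RW1/US1/PS0)
  lvl2: tbl 0x3C, slot 7 ⇒ 0x3F005 (P1/RW0/US1/PS0)
  ⇒ fault: PROTECTION_VIOLATION  — 3 lookups
#2 VA=0x343202351 (w,user):
  lvl0: tbl 0x37, slot 13 ⇒ 0x40007 (P1/RW1/US1/PS0)
  lvl1: tbl 0x40, slot 25 ⇒ 0x44007 (P1/RW1/US1/PS0)
  lvl2: tbl 0x44, slot 2 ⇒ 0x45007 (P1/RW1/US1/PS0)
  → PA=0x45351  (3 entries read)

Access #2 PA: 0x45351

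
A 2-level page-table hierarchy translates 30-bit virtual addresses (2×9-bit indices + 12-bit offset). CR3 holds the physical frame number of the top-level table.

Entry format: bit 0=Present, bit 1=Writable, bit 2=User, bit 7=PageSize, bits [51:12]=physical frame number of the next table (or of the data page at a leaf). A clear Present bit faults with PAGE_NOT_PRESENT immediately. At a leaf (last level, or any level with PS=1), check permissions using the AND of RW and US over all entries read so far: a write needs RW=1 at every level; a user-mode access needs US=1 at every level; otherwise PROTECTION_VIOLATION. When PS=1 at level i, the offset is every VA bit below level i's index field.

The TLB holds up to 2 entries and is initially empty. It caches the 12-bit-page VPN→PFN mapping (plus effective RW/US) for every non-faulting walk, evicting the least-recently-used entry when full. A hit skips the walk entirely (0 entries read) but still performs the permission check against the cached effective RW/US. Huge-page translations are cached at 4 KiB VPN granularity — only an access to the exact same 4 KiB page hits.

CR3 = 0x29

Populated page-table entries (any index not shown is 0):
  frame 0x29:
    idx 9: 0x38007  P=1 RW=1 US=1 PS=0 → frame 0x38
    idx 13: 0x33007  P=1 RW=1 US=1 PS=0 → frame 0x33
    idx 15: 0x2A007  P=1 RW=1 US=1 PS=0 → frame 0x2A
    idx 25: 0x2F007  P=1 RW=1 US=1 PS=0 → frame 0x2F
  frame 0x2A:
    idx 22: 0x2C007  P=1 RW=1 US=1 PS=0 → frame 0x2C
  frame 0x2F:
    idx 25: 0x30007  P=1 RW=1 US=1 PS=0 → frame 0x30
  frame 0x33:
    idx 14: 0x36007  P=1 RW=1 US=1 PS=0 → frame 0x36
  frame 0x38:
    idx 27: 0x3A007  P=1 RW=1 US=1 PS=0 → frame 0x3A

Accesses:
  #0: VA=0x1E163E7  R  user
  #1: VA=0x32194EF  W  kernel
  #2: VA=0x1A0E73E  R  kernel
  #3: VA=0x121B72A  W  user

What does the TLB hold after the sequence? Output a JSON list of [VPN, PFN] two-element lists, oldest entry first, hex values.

Walk each access:
#0 VA=0x1E163E7 (r,user):
  lvl0: tbl 0x29, slot 15 ⇒ 0x2A007 (P1/RW1/US1/PS0)
  lvl1: tbl 0x2A, slot 22 ⇒ 0x2C007 (P1/RW1/US1/PS0)
  ✓ 0x2C3E7  — 2 lookups
#1 VA=0x32194EF (w,kernel):
  lvl0: tbl 0x29, slot 25 ⇒ 0x2F007 (P1/RW1/US1/PS0)
  lvl1: tbl 0x2F, slot 25 ⇒ 0x30007 (P1/RW1/US1/PS0)
  ✓ 0x304EF  — 2 lookups
#2 VA=0x1A0E73E (r,kernel):
  lvl0: tbl 0x29, slot 13 ⇒ 0x33007 (P1/RW1/US1/PS0)
  lvl1: tbl 0x33, slot 14 ⇒ 0x36007 (P1/RW1/US1/PS0)
  ✓ 0x3673E  — 2 lookups
#3 VA=0x121B72A (w,user):
  lvl0: tbl 0x29, slot 9 ⇒ 0x38007 (P1/RW1/US1/PS0)
  lvl1: tbl 0x38, slot 27 ⇒ 0x3A007 (P1/RW1/US1/PS0)
  ✓ 0x3A72A  — 2 lookups

TLB: [["0x1A0E", "0x36"], ["0x121B", "0x3A"]]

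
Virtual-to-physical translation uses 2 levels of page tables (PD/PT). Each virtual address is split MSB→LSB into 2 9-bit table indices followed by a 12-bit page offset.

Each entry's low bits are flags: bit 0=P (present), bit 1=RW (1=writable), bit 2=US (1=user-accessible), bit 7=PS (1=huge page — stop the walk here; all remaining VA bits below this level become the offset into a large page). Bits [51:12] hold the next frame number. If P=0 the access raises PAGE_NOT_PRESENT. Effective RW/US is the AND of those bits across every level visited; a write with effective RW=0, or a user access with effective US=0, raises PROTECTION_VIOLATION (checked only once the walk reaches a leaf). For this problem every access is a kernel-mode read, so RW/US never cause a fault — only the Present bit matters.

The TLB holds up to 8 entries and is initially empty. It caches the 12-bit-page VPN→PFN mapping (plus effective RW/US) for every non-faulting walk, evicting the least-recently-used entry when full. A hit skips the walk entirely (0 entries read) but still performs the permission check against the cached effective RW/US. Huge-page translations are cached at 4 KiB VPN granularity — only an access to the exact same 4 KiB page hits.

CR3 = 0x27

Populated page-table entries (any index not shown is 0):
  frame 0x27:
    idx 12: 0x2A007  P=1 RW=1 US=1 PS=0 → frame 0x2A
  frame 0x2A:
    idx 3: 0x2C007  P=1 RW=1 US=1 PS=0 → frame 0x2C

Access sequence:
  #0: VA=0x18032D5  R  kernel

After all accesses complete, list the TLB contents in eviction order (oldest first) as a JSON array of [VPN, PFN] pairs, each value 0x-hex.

Trace:
#0 VA=0x18032D5 (r,kernel):
  L0 @0x27[12] → 0x2A007  P=1,RW=1,US=1,PS=0
  L1 @0x2A[3] → 0x2C007  P=1,RW=1,US=1,PS=0
  → PA=0x2C2D5  (2 entries read)

TLB: [["0x1803", "0x2C"]]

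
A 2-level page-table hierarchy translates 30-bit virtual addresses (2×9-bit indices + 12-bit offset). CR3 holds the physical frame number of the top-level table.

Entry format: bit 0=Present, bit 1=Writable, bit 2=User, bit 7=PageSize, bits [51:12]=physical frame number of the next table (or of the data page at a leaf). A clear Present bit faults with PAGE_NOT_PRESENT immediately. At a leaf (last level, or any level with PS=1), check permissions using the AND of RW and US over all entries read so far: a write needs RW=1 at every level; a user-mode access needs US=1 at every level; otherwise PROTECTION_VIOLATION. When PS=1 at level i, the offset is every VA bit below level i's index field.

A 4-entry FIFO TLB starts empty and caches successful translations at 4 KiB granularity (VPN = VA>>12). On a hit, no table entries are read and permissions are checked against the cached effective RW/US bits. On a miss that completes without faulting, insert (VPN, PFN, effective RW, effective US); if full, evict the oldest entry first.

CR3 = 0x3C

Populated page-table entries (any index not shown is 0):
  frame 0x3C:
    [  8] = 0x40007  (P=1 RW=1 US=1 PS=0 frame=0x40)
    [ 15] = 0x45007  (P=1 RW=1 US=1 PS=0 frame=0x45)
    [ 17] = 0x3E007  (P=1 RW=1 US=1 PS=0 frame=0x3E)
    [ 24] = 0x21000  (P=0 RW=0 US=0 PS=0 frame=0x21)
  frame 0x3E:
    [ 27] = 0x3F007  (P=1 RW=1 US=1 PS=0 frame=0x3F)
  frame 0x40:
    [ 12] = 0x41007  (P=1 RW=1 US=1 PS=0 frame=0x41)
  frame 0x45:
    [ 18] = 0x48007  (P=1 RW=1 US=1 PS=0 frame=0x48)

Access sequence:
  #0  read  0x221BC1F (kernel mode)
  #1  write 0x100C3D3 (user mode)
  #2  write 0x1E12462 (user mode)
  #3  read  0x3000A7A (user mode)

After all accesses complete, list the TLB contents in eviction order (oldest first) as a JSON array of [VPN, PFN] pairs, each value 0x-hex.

Walk each access:
#0 VA=0x221BC1F (r,kernel):
  L0: frame=0x3C idx=17 entry=0x3E007 [P=1 RW=1 US=1 PS=0]
  L1: frame=0x3E idx=27 entry=0x3F007 [P=1 RW=1 US=1 PS=0]
  → PA=0x3FC1F  (2 entries read)
#1 VA=0x100C3D3 (w,user):
  L0: frame=0x3C idx=8 entry=0x40007 [P=1 RW=1 US=1 PS=0]
  L1: frame=0x40 idx=12 entry=0x41007 [P=1 RW=1 US=1 PS=0]
  → PA=0x413D3  (2 entries read)
#2 VA=0x1E12462 (w,user):
  L0: frame=0x3C idx=15 entry=0x45007 [P=1 RW=1 US=1 PS=0]
  L1: frame=0x45 idx=18 entry=0x48007 [P=1 RW=1 US=1 PS=0]
  → PA=0x48462  (2 entries read)
#3 VA=0x3000A7A (r,user):
  L0: frame=0x3C idx=24 entry=0x21000 [P=0 RW=0 US=0 PS=0]
  ⇒ fault: PAGE_NOT_PRESENT  — 1 lookups

TLB: [["0x221B", "0x3F"], ["0x100C", "0x41"], ["0x1E12", "0x48"]]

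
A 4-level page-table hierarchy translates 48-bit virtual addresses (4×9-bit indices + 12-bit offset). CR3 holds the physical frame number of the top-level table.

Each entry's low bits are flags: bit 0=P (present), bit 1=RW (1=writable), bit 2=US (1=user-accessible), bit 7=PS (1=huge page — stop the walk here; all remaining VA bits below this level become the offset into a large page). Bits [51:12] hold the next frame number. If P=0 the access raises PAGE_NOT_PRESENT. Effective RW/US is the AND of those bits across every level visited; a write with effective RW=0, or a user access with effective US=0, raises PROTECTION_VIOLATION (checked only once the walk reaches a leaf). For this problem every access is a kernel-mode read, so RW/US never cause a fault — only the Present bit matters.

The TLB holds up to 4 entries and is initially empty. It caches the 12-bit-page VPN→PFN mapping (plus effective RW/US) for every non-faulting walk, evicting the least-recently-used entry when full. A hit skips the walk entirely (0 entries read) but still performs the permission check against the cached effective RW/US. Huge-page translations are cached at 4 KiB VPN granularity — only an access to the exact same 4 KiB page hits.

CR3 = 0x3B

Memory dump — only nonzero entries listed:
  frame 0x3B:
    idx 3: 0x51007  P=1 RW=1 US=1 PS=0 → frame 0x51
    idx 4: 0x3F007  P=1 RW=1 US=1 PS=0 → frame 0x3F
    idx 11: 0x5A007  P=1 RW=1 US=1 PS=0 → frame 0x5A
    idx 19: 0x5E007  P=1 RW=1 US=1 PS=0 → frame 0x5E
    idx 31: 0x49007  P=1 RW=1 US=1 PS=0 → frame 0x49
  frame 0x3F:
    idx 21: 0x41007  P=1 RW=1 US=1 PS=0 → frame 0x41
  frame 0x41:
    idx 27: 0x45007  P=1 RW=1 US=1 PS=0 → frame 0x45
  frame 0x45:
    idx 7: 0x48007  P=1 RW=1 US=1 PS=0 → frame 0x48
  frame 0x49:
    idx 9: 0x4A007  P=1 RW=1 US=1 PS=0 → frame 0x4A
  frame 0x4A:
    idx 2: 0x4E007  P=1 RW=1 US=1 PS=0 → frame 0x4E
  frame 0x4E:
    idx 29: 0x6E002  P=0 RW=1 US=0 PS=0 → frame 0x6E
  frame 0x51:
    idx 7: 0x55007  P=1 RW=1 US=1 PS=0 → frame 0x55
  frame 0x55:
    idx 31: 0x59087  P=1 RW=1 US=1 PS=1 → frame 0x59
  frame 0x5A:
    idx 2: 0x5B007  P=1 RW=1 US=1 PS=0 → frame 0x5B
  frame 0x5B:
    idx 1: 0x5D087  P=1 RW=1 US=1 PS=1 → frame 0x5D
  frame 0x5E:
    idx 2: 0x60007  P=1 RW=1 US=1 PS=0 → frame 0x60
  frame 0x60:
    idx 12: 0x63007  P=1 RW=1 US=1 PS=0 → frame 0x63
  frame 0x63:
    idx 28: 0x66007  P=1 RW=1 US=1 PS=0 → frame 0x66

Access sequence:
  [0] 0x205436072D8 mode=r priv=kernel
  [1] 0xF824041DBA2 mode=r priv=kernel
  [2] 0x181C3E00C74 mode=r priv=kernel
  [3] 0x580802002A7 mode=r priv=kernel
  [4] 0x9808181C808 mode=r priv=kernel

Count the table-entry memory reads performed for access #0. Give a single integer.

Walk each access:
#0 VA=0x205436072D8 (r,kernel):
  L0 @0x3B[4] → 0x3F007  P=1,RW=1,US=1,PS=0
  L1 @0x3F[21] → 0x41007  P=1,RW=1,US=1,PS=0
  L2 @0x41[27] → 0x45007  P=1,RW=1,US=1,PS=0
  L3 @0x45[7] → 0x48007  P=1,RW=1,US=1,PS=0
  ⇒ phys 0x482D8  [4 reads]
#1 VA=0xF824041DBA2 (r,kernel):
  L0 @0x3B[31] → 0x49007  P=1,RW=1,US=1,PS=0
  L1 @0x49[9] → 0x4A007  P=1,RW=1,US=1,PS=0
  L2 @0x4A[2] → 0x4E007  P=1,RW=1,US=1,PS=0
  L3 @0x4E[29] → 0x6E002  P=0,RW=1,US=0,PS=0
  → PAGE_NOT_PRESENT  (4 entries read)
#2 VA=0x181C3E00C74 (r,kernel):
  L0 @0x3B[3] → 0x51007  P=1,RW=1,US=1,PS=0
  L1 @0x51[7] → 0x55007  P=1,RW=1,US=1,PS=0
  L2 @0x55[31] → 0x59087  P=1,RW=1,US=1,PS=1
  ⇒ phys 0x59C74 (huge @L2)  [3 reads]
#3 VA=0x580802002A7 (r,kernel):
  L0 @0x3B[11] → 0x5A007  P=1,RW=1,US=1,PS=0
  L1 @0x5A[2] → 0x5B007  P=1,RW=1,US=1,PS=0
  L2 @0x5B[1] → 0x5D087  P=1,RW=1,US=1,PS=1
  ⇒ phys 0x5D2A7 (huge @L2)  [3 reads]
#4 VA=0x9808181C808 (r,kernel):
  L0 @0x3B[19] → 0x5E007  P=1,RW=1,US=1,PS=0
  L1 @0x5E[2] → 0x60007  P=1,RW=1,US=1,PS=0
  L2 @0x60[12] → 0x63007  P=1,RW=1,US=1,PS=0
  L3 @0x63[28] → 0x66007  P=1,RW=1,US=1,PS=0
  ⇒ phys 0x66808  [4 reads]

Entries read for #0: 4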